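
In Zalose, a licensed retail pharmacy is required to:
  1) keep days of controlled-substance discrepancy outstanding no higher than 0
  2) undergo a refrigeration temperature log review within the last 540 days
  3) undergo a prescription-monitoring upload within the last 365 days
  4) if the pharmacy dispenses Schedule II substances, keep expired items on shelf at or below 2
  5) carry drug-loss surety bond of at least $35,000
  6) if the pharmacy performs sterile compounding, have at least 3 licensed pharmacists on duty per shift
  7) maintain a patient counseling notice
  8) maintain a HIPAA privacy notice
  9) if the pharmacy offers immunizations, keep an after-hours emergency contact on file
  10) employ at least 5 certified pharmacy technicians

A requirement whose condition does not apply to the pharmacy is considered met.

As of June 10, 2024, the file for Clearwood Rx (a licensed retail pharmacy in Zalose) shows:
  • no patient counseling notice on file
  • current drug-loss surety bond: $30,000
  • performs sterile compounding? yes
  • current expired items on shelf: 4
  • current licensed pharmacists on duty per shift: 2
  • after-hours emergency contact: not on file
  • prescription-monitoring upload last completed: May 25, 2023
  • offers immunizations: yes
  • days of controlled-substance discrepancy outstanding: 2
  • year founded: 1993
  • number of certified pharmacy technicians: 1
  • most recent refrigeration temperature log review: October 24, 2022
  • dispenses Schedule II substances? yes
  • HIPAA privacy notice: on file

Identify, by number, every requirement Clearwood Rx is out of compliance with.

1. days of controlled-substance discrepancy outstanding 2 > 0 → not met
2. refrigeration temperature log review 595 days ago vs limit 540 → not met
3. prescription-monitoring upload 382 days ago vs limit 365 → not met
4. condition 'dispenses Schedule II substances' holds; expired items on shelf 4 > 2 → not met
5. drug-loss surety bond $30,000 < $35,000 → not met
6. condition 'performs sterile compounding' holds; licensed pharmacists on duty per shift 2 < 3 → not met
7. patient counseling notice absent → not met
8. HIPAA privacy notice present → met
9. condition 'offers immunizations' holds; after-hours emergency contact absent → not met
10. certified pharmacy technicians 1 < 5 → not met
Not met: 1, 2, 3, 4, 5, 6, 7, 9, 10

1, 2, 3, 4, 5, 6, 7, 9, 10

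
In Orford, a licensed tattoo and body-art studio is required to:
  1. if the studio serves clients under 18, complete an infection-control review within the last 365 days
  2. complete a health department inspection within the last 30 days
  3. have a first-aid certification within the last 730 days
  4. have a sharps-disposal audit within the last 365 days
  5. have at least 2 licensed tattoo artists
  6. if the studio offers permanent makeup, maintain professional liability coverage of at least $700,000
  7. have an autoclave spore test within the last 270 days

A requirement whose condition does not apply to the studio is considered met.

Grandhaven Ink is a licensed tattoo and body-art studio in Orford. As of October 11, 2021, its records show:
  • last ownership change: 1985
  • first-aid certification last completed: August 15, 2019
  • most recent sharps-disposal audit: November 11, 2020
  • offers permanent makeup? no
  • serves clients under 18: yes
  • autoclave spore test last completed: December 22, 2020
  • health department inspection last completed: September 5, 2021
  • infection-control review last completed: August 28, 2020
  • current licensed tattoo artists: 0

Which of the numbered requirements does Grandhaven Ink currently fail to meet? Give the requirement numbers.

1. condition 'serves clients under 18' holds; infection-control review 409 days ago vs limit 365 → not met
2. health department inspection 36 days ago vs limit 30 → not met
3. first-aid certification 788 days ago vs limit 730 → not met
4. sharps-disposal audit 334 days ago vs limit 365 → met
5. licensed tattoo artists 0 < 2 → not met
6. condition 'offers permanent makeup' does not hold → requirement n/a → met
7. autoclave spore test 293 days ago vs limit 270 → not met
Not met: 1, 2, 3, 5, 7

1, 2, 3, 5, 7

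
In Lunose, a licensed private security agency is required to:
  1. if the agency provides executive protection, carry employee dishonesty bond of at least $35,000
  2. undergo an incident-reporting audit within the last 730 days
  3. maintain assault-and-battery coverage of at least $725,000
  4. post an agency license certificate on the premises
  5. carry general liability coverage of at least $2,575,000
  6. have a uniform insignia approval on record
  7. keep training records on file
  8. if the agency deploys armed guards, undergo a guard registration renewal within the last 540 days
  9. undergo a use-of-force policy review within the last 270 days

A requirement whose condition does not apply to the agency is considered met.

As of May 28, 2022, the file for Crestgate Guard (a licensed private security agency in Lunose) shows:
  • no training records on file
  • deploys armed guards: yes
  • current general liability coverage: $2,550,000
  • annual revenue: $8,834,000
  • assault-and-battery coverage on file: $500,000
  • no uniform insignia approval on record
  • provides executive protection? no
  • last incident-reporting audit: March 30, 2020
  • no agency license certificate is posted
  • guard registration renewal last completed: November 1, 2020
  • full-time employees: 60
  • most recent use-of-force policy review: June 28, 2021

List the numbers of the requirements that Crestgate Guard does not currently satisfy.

2, 3, 4, 5, 6, 7, 8, 9

1. condition 'provides executive protection' does not hold → requirement n/a → met
2. incident-reporting audit 789 days ago vs limit 730 → not met
3. assault-and-battery coverage $500,000 < $725,000 → not met
4. agency license certificate absent → not met
5. general liability coverage $2,550,000 < $2,575,000 → not met
6. uniform insignia approval absent → not met
7. training records absent → not met
8. condition 'deploys armed guards' holds; guard registration renewal 573 days ago vs limit 540 → not met
9. use-of-force policy review 334 days ago vs limit 270 → not met
Not met: 2, 3, 4, 5, 6, 7, 8, 9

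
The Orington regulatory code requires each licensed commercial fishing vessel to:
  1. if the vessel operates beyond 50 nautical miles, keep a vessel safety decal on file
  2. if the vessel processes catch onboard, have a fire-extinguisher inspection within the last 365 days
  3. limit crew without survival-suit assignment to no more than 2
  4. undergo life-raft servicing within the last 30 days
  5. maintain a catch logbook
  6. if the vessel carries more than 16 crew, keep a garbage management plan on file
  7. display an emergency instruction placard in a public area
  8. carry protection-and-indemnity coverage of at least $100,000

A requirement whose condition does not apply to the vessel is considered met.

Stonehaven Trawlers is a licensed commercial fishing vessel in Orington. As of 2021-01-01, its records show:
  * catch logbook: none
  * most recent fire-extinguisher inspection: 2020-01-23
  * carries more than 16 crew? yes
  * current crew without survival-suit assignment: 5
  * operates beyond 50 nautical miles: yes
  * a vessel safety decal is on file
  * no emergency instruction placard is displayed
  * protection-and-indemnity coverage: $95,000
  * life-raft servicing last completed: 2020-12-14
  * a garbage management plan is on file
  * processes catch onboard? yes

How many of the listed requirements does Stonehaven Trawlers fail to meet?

1. condition 'operates beyond 50 nautical miles' holds; vessel safety decal present → met
2. condition 'processes catch onboard' holds; fire-extinguisher inspection 344 days ago vs limit 365 → met
3. crew without survival-suit assignment 5 > 2 → not met
4. life-raft servicing 18 days ago vs limit 30 → met
5. catch logbook absent → not met
6. condition 'carries more than 16 crew' holds; garbage management plan present → met
7. emergency instruction placard absent → not met
8. protection-and-indemnity coverage $95,000 < $100,000 → not met
Not met: 4 of 8

4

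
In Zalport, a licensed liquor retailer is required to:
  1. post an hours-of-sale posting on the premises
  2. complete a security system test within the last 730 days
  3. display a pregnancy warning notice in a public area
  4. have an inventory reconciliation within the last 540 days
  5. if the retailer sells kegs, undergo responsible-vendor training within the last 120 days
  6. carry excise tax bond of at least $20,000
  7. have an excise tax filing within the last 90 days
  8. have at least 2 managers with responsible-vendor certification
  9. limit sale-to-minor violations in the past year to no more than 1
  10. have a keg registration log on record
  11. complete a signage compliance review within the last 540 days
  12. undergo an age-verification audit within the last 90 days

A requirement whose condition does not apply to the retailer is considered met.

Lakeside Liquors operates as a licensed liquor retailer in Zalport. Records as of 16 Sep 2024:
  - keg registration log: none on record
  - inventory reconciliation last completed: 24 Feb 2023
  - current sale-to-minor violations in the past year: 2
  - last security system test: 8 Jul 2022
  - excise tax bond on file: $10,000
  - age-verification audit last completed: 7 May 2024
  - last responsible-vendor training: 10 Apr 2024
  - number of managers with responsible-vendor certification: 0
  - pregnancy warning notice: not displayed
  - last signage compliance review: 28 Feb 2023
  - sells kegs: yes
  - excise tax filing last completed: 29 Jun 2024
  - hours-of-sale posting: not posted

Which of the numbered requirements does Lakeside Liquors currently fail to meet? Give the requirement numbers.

1, 2, 3, 4, 5, 6, 8, 9, 10, 11, 12

1. hours-of-sale posting absent → not met
2. security system test 801 days ago vs limit 730 → not met
3. pregnancy warning notice absent → not met
4. inventory reconciliation 570 days ago vs limit 540 → not met
5. condition 'sells kegs' holds; responsible-vendor training 159 days ago vs limit 120 → not met
6. excise tax bond $10,000 < $20,000 → not met
7. excise tax filing 79 days ago vs limit 90 → met
8. managers with responsible-vendor certification 0 < 2 → not met
9. sale-to-minor violations in the past year 2 > 1 → not met
10. keg registration log absent → not met
11. signage compliance review 566 days ago vs limit 540 → not met
12. age-verification audit 132 days ago vs limit 90 → not met
Not met: 1, 2, 3, 4, 5, 6, 8, 9, 10, 11, 12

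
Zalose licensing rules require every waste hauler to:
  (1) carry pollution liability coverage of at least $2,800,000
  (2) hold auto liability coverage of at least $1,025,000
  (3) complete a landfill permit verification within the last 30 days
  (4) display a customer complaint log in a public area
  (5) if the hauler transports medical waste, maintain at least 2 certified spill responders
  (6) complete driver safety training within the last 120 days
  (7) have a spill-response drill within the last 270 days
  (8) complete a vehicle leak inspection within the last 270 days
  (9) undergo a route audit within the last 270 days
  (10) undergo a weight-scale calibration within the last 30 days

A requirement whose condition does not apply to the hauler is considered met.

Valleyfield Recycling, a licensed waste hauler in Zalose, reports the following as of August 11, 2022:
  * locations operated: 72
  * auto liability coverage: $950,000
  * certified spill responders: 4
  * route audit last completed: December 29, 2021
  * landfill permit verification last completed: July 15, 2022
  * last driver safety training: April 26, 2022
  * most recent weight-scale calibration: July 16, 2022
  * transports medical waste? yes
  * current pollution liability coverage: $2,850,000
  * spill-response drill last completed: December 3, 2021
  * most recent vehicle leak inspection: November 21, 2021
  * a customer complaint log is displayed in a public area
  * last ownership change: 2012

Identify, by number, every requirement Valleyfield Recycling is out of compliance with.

2

1. pollution liability coverage $2,850,000 ≥ $2,800,000 → met
2. auto liability coverage $950,000 < $1,025,000 → not met
3. landfill permit verification 27 days ago vs limit 30 → met
4. customer complaint log present → met
5. condition 'transports medical waste' holds; certified spill responders 4 ≥ 2 → met
6. driver safety training 107 days ago vs limit 120 → met
7. spill-response drill 251 days ago vs limit 270 → met
8. vehicle leak inspection 263 days ago vs limit 270 → met
9. route audit 225 days ago vs limit 270 → met
10. weight-scale calibration 26 days ago vs limit 30 → met
Not met: 2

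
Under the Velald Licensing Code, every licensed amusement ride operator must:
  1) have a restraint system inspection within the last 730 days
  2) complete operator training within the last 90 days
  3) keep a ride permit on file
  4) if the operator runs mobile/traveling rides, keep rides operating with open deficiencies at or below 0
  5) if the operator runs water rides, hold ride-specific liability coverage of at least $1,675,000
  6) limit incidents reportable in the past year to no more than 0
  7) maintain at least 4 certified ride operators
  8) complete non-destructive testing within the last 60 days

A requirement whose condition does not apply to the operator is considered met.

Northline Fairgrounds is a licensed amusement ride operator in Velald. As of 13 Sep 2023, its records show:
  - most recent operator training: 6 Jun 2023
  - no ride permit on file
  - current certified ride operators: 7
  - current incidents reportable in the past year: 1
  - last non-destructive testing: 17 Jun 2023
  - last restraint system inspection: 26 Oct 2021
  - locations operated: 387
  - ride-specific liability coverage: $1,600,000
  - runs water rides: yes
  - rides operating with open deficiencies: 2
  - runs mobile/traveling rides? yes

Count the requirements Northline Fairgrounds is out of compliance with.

6

1. restraint system inspection 687 days ago vs limit 730 → met
2. operator training 99 days ago vs limit 90 → not met
3. ride permit absent → not met
4. condition 'runs mobile/traveling rides' holds; rides operating with open deficiencies 2 > 0 → not met
5. condition 'runs water rides' holds; ride-specific liability coverage $1,600,000 < $1,675,000 → not met
6. incidents reportable in the past year 1 > 0 → not met
7. certified ride operators 7 ≥ 4 → met
8. non-destructive testing 88 days ago vs limit 60 → not met
Not met: 6 of 8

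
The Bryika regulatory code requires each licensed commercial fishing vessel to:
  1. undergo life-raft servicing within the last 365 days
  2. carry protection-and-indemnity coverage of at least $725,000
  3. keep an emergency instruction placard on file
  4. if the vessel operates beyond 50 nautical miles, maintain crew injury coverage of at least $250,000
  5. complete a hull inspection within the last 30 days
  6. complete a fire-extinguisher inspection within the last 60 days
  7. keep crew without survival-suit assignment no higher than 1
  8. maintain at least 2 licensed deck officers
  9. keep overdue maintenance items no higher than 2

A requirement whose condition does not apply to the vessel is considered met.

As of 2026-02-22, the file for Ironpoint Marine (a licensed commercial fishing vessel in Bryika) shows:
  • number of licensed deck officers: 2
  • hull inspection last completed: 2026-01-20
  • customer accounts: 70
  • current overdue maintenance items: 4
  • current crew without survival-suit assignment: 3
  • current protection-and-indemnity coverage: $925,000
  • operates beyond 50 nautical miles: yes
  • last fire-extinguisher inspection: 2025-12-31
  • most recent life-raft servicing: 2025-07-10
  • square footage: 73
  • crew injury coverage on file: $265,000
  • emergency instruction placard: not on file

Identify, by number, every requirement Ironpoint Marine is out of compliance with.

1. life-raft servicing 227 days ago vs limit 365 → met
2. protection-and-indemnity coverage $925,000 ≥ $725,000 → met
3. emergency instruction placard absent → not met
4. condition 'operates beyond 50 nautical miles' holds; crew injury coverage $265,000 ≥ $250,000 → met
5. hull inspection 33 days ago vs limit 30 → not met
6. fire-extinguisher inspection 53 days ago vs limit 60 → met
7. crew without survival-suit assignment 3 > 1 → not met
8. licensed deck officers 2 ≥ 2 → met
9. overdue maintenance items 4 > 2 → not met
Not met: 3, 5, 7, 9

3, 5, 7, 9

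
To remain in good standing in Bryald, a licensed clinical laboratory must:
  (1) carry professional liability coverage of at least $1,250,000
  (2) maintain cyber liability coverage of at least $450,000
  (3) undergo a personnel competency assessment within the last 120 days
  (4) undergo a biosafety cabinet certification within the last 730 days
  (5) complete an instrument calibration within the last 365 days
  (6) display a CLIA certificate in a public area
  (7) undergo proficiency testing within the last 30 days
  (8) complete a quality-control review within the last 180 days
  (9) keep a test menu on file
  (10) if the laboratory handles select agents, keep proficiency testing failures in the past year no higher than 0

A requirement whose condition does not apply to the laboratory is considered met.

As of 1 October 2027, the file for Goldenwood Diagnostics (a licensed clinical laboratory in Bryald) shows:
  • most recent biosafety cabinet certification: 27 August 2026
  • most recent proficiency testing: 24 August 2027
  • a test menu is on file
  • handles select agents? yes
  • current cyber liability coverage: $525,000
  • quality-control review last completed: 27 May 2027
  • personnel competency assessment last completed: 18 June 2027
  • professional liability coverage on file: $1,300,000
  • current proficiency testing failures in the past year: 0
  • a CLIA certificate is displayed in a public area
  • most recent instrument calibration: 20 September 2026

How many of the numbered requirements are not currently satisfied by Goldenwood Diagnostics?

1. professional liability coverage $1,300,000 ≥ $1,250,000 → met
2. cyber liability coverage $525,000 ≥ $450,000 → met
3. personnel competency assessment 105 days ago vs limit 120 → met
4. biosafety cabinet certification 400 days ago vs limit 730 → met
5. instrument calibration 376 days ago vs limit 365 → not met
6. CLIA certificate present → met
7. proficiency testing 38 days ago vs limit 30 → not met
8. quality-control review 127 days ago vs limit 180 → met
9. test menu present → met
10. condition 'handles select agents' holds; proficiency testing failures in the past year 0 ≤ 0 → met
Not met: 2 of 10

2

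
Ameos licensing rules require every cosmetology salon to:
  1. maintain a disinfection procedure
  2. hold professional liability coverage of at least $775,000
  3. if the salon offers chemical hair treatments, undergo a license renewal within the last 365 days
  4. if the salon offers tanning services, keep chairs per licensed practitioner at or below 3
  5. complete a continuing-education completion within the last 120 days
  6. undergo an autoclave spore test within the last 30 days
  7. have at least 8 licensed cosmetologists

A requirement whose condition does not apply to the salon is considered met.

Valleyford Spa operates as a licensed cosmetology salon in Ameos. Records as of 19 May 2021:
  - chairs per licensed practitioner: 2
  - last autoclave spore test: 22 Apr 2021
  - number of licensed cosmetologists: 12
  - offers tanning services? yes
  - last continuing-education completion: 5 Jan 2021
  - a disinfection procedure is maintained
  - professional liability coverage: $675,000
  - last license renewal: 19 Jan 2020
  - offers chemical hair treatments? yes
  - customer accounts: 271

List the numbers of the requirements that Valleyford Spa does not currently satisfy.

1. disinfection procedure present → met
2. professional liability coverage $675,000 < $775,000 → not met
3. condition 'offers chemical hair treatments' holds; license renewal 486 days ago vs limit 365 → not met
4. condition 'offers tanning services' holds; chairs per licensed practitioner 2 ≤ 3 → met
5. continuing-education completion 134 days ago vs limit 120 → not met
6. autoclave spore test 27 days ago vs limit 30 → met
7. licensed cosmetologists 12 ≥ 8 → met
Not met: 2, 3, 5

2, 3, 5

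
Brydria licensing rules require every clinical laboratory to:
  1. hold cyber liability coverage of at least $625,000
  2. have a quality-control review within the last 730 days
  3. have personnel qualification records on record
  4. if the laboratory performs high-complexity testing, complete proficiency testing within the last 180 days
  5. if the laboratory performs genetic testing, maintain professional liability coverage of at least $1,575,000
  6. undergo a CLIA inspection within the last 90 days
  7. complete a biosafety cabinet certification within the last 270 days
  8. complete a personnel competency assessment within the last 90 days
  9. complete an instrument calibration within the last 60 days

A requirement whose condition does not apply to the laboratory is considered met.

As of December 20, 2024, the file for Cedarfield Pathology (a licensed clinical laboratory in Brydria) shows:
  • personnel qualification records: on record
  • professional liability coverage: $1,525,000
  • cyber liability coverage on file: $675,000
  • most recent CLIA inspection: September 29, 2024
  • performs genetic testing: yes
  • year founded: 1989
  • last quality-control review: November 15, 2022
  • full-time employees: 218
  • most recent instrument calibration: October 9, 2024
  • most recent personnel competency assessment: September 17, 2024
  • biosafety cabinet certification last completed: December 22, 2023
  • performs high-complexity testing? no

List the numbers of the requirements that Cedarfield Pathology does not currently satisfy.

2, 5, 7, 8, 9

1. cyber liability coverage $675,000 ≥ $625,000 → met
2. quality-control review 766 days ago vs limit 730 → not met
3. personnel qualification records present → met
4. condition 'performs high-complexity testing' does not hold → requirement n/a → met
5. condition 'performs genetic testing' holds; professional liability coverage $1,525,000 < $1,575,000 → not met
6. CLIA inspection 82 days ago vs limit 90 → met
7. biosafety cabinet certification 364 days ago vs limit 270 → not met
8. personnel competency assessment 94 days ago vs limit 90 → not met
9. instrument calibration 72 days ago vs limit 60 → not met
Not met: 2, 5, 7, 8, 9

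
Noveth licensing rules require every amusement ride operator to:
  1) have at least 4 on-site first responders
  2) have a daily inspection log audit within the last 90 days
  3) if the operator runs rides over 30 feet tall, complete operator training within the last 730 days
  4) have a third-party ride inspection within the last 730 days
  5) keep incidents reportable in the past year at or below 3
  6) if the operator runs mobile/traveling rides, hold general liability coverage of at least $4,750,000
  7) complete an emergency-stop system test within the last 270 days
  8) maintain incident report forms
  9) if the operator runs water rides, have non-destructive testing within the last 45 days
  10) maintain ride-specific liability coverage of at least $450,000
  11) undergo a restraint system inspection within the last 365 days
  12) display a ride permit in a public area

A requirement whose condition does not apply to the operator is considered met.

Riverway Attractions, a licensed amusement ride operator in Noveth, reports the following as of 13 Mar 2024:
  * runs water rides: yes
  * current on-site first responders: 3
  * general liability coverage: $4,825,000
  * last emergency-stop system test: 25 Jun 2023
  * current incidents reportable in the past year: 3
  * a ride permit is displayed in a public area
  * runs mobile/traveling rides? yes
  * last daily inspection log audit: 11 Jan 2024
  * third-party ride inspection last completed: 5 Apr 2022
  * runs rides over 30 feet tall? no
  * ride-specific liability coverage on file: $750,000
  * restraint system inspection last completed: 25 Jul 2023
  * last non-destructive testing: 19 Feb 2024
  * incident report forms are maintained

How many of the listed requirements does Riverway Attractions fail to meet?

1. on-site first responders 3 < 4 → not met
2. daily inspection log audit 62 days ago vs limit 90 → met
3. condition 'runs rides over 30 feet tall' does not hold → requirement n/a → met
4. third-party ride inspection 708 days ago vs limit 730 → met
5. incidents reportable in the past year 3 ≤ 3 → met
6. condition 'runs mobile/traveling rides' holds; general liability coverage $4,825,000 ≥ $4,750,000 → met
7. emergency-stop system test 262 days ago vs limit 270 → met
8. incident report forms present → met
9. condition 'runs water rides' holds; non-destructive testing 23 days ago vs limit 45 → met
10. ride-specific liability coverage $750,000 ≥ $450,000 → met
11. restraint system inspection 232 days ago vs limit 365 → met
12. ride permit present → met
Not met: 1 of 12

1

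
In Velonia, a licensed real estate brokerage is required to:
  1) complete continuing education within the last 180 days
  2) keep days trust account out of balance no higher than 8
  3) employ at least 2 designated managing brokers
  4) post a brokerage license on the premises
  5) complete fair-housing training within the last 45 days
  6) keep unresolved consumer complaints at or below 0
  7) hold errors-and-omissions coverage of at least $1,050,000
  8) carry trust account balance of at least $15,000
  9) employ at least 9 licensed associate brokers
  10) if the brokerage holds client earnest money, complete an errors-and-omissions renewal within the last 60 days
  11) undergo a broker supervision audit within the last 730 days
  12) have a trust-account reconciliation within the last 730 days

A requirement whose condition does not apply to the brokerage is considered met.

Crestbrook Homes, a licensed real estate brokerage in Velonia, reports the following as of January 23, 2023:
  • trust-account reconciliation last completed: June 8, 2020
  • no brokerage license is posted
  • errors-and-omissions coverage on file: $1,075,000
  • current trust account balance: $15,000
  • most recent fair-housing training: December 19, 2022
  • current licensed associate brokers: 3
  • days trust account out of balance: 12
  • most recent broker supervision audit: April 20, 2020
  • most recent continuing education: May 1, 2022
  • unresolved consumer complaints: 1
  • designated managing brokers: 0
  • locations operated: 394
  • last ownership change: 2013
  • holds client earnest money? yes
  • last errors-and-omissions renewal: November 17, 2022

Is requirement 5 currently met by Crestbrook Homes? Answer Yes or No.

5. fair-housing training 35 days ago vs limit 45 → met

Yes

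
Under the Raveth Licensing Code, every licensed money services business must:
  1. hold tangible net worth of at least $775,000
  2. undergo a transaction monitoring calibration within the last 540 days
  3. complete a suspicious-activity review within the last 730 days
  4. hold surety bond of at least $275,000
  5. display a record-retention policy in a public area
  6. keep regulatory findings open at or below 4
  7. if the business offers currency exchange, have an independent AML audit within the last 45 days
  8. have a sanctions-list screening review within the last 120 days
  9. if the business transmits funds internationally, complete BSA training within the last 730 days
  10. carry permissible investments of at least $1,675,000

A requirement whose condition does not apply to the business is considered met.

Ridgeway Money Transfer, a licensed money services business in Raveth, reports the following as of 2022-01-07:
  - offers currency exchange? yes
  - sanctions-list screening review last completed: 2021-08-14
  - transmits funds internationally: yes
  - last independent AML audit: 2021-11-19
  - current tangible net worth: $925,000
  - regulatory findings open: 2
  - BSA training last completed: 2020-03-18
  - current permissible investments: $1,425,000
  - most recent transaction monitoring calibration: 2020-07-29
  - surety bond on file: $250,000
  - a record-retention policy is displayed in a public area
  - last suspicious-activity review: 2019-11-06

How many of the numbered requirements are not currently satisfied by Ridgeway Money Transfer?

5

1. tangible net worth $925,000 ≥ $775,000 → met
2. transaction monitoring calibration 527 days ago vs limit 540 → met
3. suspicious-activity review 793 days ago vs limit 730 → not met
4. surety bond $250,000 < $275,000 → not met
5. record-retention policy present → met
6. regulatory findings open 2 ≤ 4 → met
7. condition 'offers currency exchange' holds; independent AML audit 49 days ago vs limit 45 → not met
8. sanctions-list screening review 146 days ago vs limit 120 → not met
9. condition 'transmits funds internationally' holds; BSA training 660 days ago vs limit 730 → met
10. permissible investments $1,425,000 < $1,675,000 → not met
Not met: 5 of 10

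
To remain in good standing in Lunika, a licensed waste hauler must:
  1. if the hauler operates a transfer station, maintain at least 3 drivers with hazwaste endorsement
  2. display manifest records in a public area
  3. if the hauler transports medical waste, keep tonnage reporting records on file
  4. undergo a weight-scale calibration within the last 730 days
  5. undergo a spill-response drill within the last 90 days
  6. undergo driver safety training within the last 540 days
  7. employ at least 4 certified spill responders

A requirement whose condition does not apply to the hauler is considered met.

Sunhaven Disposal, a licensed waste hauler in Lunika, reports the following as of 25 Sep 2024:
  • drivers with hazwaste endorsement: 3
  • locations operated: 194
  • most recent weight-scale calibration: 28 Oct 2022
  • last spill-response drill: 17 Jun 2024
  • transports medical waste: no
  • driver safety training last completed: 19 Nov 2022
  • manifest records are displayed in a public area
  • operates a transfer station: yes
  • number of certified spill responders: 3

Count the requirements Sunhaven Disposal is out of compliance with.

3

1. condition 'operates a transfer station' holds; drivers with hazwaste endorsement 3 ≥ 3 → met
2. manifest records present → met
3. condition 'transports medical waste' does not hold → requirement n/a → met
4. weight-scale calibration 698 days ago vs limit 730 → met
5. spill-response drill 100 days ago vs limit 90 → not met
6. driver safety training 676 days ago vs limit 540 → not met
7. certified spill responders 3 < 4 → not met
Not met: 3 of 7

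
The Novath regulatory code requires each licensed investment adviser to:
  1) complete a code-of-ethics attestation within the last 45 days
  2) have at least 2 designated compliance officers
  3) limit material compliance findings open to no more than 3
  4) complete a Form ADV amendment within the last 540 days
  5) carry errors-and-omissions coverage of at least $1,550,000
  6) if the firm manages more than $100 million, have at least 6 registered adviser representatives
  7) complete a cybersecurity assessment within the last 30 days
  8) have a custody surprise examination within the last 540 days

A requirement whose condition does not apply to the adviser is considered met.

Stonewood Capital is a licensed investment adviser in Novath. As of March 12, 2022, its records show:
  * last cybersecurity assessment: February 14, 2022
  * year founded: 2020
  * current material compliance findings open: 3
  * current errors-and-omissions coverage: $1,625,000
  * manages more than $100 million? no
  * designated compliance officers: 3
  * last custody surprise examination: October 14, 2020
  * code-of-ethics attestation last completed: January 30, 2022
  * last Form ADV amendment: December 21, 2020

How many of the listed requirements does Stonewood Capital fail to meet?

1. code-of-ethics attestation 41 days ago vs limit 45 → met
2. designated compliance officers 3 ≥ 2 → met
3. material compliance findings open 3 ≤ 3 → met
4. Form ADV amendment 446 days ago vs limit 540 → met
5. errors-and-omissions coverage $1,625,000 ≥ $1,550,000 → met
6. condition 'manages more than $100 million' does not hold → requirement n/a → met
7. cybersecurity assessment 26 days ago vs limit 30 → met
8. custody surprise examination 514 days ago vs limit 540 → met
Not met: 0 of 8

0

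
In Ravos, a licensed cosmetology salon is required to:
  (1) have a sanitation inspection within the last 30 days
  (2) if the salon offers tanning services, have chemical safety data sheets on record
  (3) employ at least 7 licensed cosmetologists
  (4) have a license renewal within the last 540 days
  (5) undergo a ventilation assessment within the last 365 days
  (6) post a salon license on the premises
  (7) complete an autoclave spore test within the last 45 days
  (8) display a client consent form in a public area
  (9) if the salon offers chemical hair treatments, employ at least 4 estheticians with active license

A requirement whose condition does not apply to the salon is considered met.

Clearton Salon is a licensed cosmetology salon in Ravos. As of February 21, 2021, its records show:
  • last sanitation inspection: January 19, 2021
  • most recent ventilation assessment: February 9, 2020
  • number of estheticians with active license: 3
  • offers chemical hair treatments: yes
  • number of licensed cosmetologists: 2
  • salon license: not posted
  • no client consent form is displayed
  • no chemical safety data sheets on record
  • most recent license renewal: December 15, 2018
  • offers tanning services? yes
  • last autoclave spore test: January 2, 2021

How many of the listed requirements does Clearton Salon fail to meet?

9

1. sanitation inspection 33 days ago vs limit 30 → not met
2. condition 'offers tanning services' holds; chemical safety data sheets absent → not met
3. licensed cosmetologists 2 < 7 → not met
4. license renewal 799 days ago vs limit 540 → not met
5. ventilation assessment 378 days ago vs limit 365 → not met
6. salon license absent → not met
7. autoclave spore test 50 days ago vs limit 45 → not met
8. client consent form absent → not met
9. condition 'offers chemical hair treatments' holds; estheticians with active license 3 < 4 → not met
Not met: 9 of 9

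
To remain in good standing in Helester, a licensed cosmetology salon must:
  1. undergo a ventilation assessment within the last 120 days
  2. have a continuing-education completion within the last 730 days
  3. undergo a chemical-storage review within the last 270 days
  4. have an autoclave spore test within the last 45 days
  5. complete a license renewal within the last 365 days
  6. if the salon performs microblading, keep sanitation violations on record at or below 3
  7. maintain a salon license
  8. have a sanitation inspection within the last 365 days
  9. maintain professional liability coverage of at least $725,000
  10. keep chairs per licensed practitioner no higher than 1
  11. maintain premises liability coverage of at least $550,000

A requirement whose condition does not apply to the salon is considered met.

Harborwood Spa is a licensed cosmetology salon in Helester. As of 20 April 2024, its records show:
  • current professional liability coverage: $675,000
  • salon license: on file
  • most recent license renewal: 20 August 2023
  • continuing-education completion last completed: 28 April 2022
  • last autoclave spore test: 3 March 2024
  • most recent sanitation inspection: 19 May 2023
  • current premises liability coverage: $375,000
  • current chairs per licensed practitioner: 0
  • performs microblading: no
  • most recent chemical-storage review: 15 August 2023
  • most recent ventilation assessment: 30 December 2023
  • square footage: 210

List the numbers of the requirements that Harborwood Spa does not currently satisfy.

1. ventilation assessment 112 days ago vs limit 120 → met
2. continuing-education completion 723 days ago vs limit 730 → met
3. chemical-storage review 249 days ago vs limit 270 → met
4. autoclave spore test 48 days ago vs limit 45 → not met
5. license renewal 244 days ago vs limit 365 → met
6. condition 'performs microblading' does not hold → requirement n/a → met
7. salon license present → met
8. sanitation inspection 337 days ago vs limit 365 → met
9. professional liability coverage $675,000 < $725,000 → not met
10. chairs per licensed practitioner 0 ≤ 1 → met
11. premises liability coverage $375,000 < $550,000 → not met
Not met: 4, 9, 11

4, 9, 11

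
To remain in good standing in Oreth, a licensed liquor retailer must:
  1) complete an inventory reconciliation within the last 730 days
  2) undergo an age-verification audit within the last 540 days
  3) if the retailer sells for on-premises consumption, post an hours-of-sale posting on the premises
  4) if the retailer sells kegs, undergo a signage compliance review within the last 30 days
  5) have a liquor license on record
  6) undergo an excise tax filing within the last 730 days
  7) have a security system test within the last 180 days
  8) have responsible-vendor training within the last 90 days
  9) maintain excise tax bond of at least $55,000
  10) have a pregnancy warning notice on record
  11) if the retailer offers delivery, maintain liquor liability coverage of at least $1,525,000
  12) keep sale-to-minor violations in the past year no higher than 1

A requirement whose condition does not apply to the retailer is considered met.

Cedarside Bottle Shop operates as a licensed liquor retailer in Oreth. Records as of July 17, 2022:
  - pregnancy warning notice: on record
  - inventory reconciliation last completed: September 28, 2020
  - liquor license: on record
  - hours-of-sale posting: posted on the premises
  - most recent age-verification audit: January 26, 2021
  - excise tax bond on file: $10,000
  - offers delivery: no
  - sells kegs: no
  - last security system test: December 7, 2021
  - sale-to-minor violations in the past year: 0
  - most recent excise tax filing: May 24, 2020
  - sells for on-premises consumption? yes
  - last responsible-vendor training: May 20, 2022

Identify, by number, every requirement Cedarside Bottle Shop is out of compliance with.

1. inventory reconciliation 657 days ago vs limit 730 → met
2. age-verification audit 537 days ago vs limit 540 → met
3. condition 'sells for on-premises consumption' holds; hours-of-sale posting present → met
4. condition 'sells kegs' does not hold → requirement n/a → met
5. liquor license present → met
6. excise tax filing 784 days ago vs limit 730 → not met
7. security system test 222 days ago vs limit 180 → not met
8. responsible-vendor training 58 days ago vs limit 90 → met
9. excise tax bond $10,000 < $55,000 → not met
10. pregnancy warning notice present → met
11. condition 'offers delivery' does not hold → requirement n/a → met
12. sale-to-minor violations in the past year 0 ≤ 1 → met
Not met: 6, 7, 9

6, 7, 9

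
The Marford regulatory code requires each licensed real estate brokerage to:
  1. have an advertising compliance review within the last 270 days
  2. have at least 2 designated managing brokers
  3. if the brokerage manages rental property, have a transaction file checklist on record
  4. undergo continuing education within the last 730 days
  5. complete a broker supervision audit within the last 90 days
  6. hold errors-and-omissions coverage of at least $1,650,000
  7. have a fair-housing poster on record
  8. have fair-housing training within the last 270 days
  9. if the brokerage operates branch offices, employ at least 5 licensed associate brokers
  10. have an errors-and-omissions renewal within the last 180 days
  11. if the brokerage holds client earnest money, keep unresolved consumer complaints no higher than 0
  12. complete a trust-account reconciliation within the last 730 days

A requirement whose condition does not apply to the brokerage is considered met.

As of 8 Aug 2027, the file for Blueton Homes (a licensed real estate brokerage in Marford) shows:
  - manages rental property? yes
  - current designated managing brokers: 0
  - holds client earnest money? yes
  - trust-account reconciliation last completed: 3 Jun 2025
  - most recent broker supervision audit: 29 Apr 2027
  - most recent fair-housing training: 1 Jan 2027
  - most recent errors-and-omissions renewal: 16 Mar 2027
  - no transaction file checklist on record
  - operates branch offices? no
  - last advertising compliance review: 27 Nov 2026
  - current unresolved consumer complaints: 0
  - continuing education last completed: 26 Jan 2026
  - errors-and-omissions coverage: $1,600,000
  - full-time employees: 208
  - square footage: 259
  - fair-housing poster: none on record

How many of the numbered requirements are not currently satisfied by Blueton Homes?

1. advertising compliance review 254 days ago vs limit 270 → met
2. designated managing brokers 0 < 2 → not met
3. condition 'manages rental property' holds; transaction file checklist absent → not met
4. continuing education 559 days ago vs limit 730 → met
5. broker supervision audit 101 days ago vs limit 90 → not met
6. errors-and-omissions coverage $1,600,000 < $1,650,000 → not met
7. fair-housing poster absent → not met
8. fair-housing training 219 days ago vs limit 270 → met
9. condition 'operates branch offices' does not hold → requirement n/a → met
10. errors-and-omissions renewal 145 days ago vs limit 180 → met
11. condition 'holds client earnest money' holds; unresolved consumer complaints 0 ≤ 0 → met
12. trust-account reconciliation 796 days ago vs limit 730 → not met
Not met: 6 of 12

6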